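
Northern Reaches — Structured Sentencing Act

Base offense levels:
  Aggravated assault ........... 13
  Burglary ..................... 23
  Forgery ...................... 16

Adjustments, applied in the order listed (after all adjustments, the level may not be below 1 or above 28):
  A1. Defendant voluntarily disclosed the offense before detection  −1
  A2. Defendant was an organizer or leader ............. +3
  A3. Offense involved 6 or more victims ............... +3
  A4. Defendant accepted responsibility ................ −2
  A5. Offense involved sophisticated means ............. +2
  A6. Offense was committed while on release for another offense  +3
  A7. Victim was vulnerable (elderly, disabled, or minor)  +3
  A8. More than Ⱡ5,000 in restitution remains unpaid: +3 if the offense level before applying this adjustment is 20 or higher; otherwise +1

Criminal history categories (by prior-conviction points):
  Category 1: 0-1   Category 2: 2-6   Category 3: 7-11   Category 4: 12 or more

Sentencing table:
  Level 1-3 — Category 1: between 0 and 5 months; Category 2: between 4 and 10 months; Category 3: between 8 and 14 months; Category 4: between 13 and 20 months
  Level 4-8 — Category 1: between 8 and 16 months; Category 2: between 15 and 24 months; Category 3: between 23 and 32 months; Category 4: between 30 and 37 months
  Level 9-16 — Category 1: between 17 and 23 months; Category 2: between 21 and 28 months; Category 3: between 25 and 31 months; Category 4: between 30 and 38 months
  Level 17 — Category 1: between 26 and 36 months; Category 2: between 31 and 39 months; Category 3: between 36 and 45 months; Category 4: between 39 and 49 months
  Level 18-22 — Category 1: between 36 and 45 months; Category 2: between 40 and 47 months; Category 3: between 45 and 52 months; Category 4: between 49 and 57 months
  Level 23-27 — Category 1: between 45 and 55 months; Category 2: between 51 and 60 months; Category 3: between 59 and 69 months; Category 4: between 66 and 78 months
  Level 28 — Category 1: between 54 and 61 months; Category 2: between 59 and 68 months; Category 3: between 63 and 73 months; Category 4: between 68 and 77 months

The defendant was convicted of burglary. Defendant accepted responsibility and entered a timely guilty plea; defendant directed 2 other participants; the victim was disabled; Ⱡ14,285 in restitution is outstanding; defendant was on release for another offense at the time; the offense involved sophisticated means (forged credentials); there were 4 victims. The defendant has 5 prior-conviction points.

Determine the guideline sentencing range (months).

Base offense level for burglary: 23.
A1 does not apply.
A2 applies: 23 + 3 = 26.
A3 does not apply.
A4 applies: 26 − 2 = 24.
A5 applies: 24 + 2 = 26.
A6 applies: 26 + 3 = 29.
A7 applies: 29 + 3 = 32.
A8 applies (level before this adjustment is 32 ≥ 20, so +3): 32 + 3 = 35.
Level 35 exceeds the maximum of 28; capped at 28.
Final offense level: 28.
Criminal history: 5 prior points → Category 2 (2-6).
Level 28 falls in the 28 band.
Grid: Level 28 × Category 2 = 59-68 months.

59-68 months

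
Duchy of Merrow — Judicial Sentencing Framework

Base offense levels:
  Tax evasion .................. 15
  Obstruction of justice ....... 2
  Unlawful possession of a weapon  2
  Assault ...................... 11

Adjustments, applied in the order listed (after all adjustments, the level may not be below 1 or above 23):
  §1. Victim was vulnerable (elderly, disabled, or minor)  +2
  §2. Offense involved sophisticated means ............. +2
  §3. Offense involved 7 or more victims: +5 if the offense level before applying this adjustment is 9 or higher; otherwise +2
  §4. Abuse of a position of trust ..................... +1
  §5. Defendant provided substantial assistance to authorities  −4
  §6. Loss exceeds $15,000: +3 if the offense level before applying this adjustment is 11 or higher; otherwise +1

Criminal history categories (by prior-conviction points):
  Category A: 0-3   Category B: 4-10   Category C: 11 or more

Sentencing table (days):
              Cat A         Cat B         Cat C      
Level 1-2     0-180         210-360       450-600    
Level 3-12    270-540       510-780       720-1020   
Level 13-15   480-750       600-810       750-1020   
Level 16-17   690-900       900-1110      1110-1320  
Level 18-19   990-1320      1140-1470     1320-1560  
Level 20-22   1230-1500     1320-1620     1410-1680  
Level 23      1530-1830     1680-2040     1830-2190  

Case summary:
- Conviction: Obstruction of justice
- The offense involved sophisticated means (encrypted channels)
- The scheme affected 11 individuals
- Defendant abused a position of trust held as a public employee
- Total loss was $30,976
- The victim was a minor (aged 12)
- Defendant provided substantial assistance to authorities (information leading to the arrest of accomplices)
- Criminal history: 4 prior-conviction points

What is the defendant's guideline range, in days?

510-780 days

Base offense level for obstruction of justice: 2.
§1 applies: 2 + 2 = 4.
§2 applies: 4 + 2 = 6.
§3 applies (level before this adjustment is 6 < 9, so +2): 6 + 2 = 8.
§4 applies: 8 + 1 = 9.
§5 applies: 9 − 4 = 5.
§6 applies (level before this adjustment is 5 < 11, so +1): 5 + 1 = 6.
Final offense level: 6.
Criminal history: 4 prior points → Category B (4-10).
Level 6 falls in the 3-12 band.
Grid: Level 3-12 × Category B = 510-780 days.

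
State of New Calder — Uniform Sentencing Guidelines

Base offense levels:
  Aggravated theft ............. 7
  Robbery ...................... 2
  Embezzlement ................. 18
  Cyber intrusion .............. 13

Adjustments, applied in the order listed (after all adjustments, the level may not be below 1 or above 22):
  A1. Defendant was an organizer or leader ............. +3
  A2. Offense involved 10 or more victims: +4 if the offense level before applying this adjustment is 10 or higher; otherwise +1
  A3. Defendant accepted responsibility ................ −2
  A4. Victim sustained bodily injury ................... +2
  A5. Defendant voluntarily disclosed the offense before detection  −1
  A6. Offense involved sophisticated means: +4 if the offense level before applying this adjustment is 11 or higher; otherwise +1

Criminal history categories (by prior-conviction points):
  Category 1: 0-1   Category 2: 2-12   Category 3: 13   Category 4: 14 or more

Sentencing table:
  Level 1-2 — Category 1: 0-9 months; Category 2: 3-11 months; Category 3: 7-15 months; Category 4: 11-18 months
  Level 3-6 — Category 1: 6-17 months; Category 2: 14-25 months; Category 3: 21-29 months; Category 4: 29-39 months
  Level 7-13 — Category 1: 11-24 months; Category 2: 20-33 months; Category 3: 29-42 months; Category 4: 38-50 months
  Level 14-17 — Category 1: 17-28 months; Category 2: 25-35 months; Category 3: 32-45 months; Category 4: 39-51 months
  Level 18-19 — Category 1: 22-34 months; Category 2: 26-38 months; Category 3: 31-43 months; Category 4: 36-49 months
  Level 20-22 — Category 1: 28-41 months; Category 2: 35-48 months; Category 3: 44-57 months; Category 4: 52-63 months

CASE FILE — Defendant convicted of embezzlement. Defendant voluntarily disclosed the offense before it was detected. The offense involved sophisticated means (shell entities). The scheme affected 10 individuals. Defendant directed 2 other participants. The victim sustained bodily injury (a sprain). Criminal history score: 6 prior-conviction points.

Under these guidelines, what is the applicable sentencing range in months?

35-48 months

Base offense level for embezzlement: 18.
A1 applies: 18 + 3 = 21.
A2 applies (level before this adjustment is 21 ≥ 10, so +4): 21 + 4 = 25.
A3 does not apply.
A4 applies: 25 + 2 = 27.
A5 applies: 27 − 1 = 26.
A6 applies (level before this adjustment is 26 ≥ 11, so +4): 26 + 4 = 30.
Level 30 exceeds the maximum of 22; capped at 22.
Final offense level: 22.
Criminal history: 6 prior points → Category 2 (2-12).
Level 22 falls in the 20-22 band.
Grid: Level 20-22 × Category 2 = 35-48 months.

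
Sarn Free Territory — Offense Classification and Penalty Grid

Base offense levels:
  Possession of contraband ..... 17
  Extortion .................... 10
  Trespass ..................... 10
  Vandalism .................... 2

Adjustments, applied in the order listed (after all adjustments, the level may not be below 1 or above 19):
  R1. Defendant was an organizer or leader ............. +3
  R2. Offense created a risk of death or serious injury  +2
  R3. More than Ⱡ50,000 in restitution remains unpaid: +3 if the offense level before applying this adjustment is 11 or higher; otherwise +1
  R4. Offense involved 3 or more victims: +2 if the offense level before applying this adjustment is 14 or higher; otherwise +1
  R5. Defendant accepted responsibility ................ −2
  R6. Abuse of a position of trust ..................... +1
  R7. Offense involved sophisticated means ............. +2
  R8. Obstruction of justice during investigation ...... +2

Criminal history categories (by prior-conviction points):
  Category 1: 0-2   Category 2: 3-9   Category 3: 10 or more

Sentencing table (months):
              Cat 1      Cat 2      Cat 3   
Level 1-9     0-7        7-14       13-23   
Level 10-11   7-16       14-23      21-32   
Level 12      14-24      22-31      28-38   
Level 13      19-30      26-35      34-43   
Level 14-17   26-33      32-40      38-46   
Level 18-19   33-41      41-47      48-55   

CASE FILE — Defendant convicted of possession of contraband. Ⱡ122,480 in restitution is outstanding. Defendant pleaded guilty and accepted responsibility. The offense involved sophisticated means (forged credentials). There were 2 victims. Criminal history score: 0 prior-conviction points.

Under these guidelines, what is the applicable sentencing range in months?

33-41 months

Base offense level for possession of contraband: 17.
R2 does not apply.
R3 applies (level before this adjustment is 17 ≥ 11, so +3): 17 + 3 = 20.
R4 does not apply.
R5 applies: 20 − 2 = 18.
R6 does not apply.
R7 applies: 18 + 2 = 20.
R8 does not apply.
Level 20 exceeds the maximum of 19; capped at 19.
Final offense level: 19.
Criminal history: 0 prior points → Category 1 (0-2).
Level 19 falls in the 18-19 band.
Grid: Level 18-19 × Category 1 = 33-41 months.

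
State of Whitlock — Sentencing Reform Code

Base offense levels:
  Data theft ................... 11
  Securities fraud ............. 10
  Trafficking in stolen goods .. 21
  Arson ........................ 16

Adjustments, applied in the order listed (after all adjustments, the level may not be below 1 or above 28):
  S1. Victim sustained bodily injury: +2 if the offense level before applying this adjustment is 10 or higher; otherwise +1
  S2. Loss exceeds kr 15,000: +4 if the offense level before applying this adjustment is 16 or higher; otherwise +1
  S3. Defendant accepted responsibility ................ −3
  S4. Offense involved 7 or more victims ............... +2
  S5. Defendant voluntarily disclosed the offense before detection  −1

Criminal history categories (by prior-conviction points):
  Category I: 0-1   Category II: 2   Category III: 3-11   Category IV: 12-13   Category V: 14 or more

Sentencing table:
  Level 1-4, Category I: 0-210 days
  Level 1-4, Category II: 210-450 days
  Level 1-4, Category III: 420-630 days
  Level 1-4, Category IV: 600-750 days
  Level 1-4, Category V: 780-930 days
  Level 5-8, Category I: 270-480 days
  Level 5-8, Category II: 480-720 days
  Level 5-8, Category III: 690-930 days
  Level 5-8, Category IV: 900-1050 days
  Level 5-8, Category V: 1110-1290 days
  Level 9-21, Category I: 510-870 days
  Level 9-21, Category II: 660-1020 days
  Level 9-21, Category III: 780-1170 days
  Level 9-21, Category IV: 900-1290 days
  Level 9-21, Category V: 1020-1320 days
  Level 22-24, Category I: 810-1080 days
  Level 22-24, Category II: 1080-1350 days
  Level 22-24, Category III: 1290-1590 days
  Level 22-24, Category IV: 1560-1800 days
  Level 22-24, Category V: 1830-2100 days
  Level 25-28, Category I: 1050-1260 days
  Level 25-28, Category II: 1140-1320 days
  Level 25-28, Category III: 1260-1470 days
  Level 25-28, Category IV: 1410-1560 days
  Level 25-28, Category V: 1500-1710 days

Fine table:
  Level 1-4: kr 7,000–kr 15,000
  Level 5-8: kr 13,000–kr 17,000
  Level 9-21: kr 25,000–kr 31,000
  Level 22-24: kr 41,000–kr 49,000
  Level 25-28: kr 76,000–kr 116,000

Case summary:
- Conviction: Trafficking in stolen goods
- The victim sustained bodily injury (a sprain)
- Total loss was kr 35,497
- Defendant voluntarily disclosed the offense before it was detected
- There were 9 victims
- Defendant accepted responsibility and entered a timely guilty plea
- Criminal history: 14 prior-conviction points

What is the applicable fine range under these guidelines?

kr 76,000–kr 116,000

Base offense level for trafficking in stolen goods: 21.
S1 applies (level before this adjustment is 21 ≥ 10, so +2): 21 + 2 = 23.
S2 applies (level before this adjustment is 23 ≥ 16, so +4): 23 + 4 = 27.
S3 applies: 27 − 3 = 24.
S4 applies: 24 + 2 = 26.
S5 applies: 26 − 1 = 25.
Final offense level: 25.
Level 25 falls in the 25-28 band.
Fine table: Level 25-28 → kr 76,000–kr 116,000.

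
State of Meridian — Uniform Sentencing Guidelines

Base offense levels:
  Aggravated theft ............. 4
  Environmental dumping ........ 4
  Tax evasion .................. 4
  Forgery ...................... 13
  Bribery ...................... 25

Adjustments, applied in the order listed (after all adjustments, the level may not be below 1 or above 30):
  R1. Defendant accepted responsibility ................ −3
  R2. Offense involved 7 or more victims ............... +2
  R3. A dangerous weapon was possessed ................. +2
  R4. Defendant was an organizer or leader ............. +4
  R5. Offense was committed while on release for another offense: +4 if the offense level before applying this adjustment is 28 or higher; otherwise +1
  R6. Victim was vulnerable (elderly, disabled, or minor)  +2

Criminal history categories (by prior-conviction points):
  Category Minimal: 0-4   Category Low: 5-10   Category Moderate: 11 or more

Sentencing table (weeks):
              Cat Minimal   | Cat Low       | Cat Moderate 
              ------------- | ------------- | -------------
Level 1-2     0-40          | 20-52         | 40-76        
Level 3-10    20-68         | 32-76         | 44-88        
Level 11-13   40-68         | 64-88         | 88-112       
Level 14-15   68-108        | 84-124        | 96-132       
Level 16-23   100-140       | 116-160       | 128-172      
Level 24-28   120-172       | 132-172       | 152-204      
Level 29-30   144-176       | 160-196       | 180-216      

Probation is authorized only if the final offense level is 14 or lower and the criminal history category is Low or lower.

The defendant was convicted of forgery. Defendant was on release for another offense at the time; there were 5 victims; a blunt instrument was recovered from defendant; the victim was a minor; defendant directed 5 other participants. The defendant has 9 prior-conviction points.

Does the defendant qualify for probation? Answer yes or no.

No

Base offense level for forgery: 13.
R3 applies: 13 + 2 = 15.
R4 applies: 15 + 4 = 19.
R5 applies (level before this adjustment is 19 < 28, so +1): 19 + 1 = 20.
R6 applies: 20 + 2 = 22.
Final offense level: 22.
Criminal history: 9 prior points → Category Low (5-10).
Level 22 falls in the 16-23 band.
Grid: Level 16-23 × Category Low = 116-160 weeks.
Probation check: level 22 > 14 and category Low ≤ Low → not eligible.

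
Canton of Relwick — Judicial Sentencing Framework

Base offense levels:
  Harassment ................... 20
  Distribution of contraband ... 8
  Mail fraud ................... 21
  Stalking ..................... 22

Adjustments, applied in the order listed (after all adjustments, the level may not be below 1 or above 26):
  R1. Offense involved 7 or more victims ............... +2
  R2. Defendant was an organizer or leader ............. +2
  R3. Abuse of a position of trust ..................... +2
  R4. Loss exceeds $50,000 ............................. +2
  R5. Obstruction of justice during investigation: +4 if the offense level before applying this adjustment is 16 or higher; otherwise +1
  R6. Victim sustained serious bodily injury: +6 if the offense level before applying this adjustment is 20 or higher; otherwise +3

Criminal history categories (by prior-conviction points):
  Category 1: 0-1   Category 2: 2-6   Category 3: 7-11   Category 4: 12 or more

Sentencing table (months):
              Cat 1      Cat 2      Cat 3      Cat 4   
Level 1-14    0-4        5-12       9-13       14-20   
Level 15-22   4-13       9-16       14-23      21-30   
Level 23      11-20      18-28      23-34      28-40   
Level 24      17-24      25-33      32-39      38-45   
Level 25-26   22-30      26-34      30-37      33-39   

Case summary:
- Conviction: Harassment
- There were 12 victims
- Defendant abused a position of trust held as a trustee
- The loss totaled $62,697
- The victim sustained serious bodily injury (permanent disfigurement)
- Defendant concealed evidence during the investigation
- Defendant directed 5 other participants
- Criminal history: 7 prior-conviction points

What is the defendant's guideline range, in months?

Base offense level for harassment: 20.
R1 applies: 20 + 2 = 22.
R2 applies: 22 + 2 = 24.
R3 applies: 24 + 2 = 26.
R4 applies: 26 + 2 = 28.
R5 applies (level before this adjustment is 28 ≥ 16, so +4): 28 + 4 = 32.
R6 applies (level before this adjustment is 32 ≥ 20, so +6): 32 + 6 = 38.
Level 38 exceeds the maximum of 26; capped at 26.
Final offense level: 26.
Criminal history: 7 prior points → Category 3 (7-11).
Level 26 falls in the 25-26 band.
Grid: Level 25-26 × Category 3 = 30-37 months.

30-37 months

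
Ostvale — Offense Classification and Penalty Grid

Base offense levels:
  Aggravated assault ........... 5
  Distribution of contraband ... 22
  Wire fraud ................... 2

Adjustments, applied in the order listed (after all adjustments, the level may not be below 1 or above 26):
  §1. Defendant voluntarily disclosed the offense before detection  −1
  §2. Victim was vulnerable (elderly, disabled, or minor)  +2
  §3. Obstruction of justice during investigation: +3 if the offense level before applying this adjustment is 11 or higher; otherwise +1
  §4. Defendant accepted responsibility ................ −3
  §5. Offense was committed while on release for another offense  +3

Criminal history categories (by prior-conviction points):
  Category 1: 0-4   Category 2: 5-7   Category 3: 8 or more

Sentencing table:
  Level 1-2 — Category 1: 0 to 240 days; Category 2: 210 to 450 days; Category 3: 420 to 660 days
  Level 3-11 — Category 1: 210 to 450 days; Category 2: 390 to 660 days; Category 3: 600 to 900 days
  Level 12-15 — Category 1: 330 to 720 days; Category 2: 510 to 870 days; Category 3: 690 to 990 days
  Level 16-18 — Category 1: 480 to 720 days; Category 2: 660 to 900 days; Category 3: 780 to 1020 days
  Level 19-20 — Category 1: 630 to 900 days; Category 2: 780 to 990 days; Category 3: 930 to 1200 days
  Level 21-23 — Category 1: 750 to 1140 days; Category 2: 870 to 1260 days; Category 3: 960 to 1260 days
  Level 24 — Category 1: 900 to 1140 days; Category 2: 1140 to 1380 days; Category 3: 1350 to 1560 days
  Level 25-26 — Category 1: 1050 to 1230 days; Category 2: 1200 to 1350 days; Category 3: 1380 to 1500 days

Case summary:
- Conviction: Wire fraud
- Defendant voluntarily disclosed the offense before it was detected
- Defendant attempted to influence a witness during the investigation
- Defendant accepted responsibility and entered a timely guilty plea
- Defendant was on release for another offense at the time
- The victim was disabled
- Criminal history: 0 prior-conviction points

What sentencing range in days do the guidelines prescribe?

Base offense level for wire fraud: 2.
§1 applies: 2 − 1 = 1.
§2 applies: 1 + 2 = 3.
§3 applies (level before this adjustment is 3 < 11, so +1): 3 + 1 = 4.
§4 applies: 4 − 3 = 1.
§5 applies: 1 + 3 = 4.
Final offense level: 4.
Criminal history: 0 prior points → Category 1 (0-4).
Level 4 falls in the 3-11 band.
Grid: Level 3-11 × Category 1 = 210-450 days.

210-450 days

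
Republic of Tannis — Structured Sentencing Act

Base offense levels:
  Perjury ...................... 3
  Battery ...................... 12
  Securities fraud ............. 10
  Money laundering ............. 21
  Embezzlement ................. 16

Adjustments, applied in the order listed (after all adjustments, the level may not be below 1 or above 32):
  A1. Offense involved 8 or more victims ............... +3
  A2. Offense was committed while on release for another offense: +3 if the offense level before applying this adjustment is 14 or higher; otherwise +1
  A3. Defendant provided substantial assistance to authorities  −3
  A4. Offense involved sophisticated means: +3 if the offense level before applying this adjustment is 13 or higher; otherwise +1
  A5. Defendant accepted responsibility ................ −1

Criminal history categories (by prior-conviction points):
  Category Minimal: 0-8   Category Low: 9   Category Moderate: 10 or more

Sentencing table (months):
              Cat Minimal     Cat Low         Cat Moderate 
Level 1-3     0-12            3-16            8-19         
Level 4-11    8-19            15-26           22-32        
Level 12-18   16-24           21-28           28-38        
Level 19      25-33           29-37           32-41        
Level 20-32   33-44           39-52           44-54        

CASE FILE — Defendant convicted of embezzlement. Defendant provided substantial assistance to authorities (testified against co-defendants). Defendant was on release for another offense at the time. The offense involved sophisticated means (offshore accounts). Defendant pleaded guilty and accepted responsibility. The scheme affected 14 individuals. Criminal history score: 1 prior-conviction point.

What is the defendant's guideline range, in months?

33-44 months

Base offense level for embezzlement: 16.
A1 applies: 16 + 3 = 19.
A2 applies (level before this adjustment is 19 ≥ 14, so +3): 19 + 3 = 22.
A3 applies: 22 − 3 = 19.
A4 applies (level before this adjustment is 19 ≥ 13, so +3): 19 + 3 = 22.
A5 applies: 22 − 1 = 21.
Final offense level: 21.
Criminal history: 1 prior point → Category Minimal (0-8).
Level 21 falls in the 20-32 band.
Grid: Level 20-32 × Category Minimal = 33-44 months.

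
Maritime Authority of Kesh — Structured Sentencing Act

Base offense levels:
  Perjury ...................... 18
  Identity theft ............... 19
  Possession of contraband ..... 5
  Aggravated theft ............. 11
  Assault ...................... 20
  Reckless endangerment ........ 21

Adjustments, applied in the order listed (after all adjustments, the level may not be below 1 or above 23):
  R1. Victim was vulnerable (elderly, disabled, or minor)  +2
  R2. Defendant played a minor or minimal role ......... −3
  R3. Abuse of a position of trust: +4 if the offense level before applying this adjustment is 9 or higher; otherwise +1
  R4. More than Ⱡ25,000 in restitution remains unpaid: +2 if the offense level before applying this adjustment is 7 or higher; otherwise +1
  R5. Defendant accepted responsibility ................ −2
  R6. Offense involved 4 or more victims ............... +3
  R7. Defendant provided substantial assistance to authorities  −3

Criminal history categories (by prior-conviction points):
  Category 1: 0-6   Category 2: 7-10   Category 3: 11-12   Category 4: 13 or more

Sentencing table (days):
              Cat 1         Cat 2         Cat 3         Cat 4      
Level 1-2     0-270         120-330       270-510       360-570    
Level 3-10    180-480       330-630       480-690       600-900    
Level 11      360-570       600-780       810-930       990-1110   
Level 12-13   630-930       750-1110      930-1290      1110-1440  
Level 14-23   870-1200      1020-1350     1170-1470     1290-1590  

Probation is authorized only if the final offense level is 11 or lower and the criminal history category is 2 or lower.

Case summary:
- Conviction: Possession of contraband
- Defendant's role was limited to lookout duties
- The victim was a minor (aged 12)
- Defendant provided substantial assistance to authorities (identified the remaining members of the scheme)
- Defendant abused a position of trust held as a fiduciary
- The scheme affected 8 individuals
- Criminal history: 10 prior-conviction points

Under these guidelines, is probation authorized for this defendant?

Yes

Base offense level for possession of contraband: 5.
R1 applies: 5 + 2 = 7.
R2 applies: 7 − 3 = 4.
R3 applies (level before this adjustment is 4 < 9, so +1): 4 + 1 = 5.
R4 does not apply.
R6 applies: 5 + 3 = 8.
R7 applies: 8 − 3 = 5.
Final offense level: 5.
Criminal history: 10 prior points → Category 2 (7-10).
Level 5 falls in the 3-10 band.
Grid: Level 3-10 × Category 2 = 330-630 days.
Probation check: level 5 ≤ 11 and category 2 ≤ 2 → eligible.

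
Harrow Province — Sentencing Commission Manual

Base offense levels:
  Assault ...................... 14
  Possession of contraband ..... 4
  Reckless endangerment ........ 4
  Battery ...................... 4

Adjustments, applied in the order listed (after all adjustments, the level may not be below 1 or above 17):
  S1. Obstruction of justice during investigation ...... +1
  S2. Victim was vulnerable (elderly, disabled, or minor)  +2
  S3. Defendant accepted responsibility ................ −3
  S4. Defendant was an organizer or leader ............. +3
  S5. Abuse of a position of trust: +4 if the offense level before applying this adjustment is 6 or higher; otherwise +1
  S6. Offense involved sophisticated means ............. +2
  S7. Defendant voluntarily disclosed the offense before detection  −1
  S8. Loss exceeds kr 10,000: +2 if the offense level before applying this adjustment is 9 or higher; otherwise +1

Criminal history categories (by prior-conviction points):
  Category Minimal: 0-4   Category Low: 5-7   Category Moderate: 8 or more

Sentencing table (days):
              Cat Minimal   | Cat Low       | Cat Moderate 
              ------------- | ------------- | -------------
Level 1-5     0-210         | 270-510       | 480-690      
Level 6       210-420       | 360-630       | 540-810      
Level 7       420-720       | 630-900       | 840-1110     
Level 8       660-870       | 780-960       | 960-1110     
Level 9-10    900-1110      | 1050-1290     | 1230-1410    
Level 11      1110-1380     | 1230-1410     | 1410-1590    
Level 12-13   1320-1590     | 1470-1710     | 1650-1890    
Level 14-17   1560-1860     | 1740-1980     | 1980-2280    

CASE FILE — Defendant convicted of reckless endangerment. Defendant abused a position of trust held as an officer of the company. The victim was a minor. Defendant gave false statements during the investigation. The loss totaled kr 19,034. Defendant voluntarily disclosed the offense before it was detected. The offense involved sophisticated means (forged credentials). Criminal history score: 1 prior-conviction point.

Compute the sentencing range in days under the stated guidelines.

1560-1860 days

Base offense level for reckless endangerment: 4.
S1 applies: 4 + 1 = 5.
S2 applies: 5 + 2 = 7.
S3 does not apply.
S4 does not apply.
S5 applies (level before this adjustment is 7 ≥ 6, so +4): 7 + 4 = 11.
S6 applies: 11 + 2 = 13.
S7 applies: 13 − 1 = 12.
S8 applies (level before this adjustment is 12 ≥ 9, so +2): 12 + 2 = 14.
Final offense level: 14.
Criminal history: 1 prior point → Category Minimal (0-4).
Level 14 falls in the 14-17 band.
Grid: Level 14-17 × Category Minimal = 1560-1860 days.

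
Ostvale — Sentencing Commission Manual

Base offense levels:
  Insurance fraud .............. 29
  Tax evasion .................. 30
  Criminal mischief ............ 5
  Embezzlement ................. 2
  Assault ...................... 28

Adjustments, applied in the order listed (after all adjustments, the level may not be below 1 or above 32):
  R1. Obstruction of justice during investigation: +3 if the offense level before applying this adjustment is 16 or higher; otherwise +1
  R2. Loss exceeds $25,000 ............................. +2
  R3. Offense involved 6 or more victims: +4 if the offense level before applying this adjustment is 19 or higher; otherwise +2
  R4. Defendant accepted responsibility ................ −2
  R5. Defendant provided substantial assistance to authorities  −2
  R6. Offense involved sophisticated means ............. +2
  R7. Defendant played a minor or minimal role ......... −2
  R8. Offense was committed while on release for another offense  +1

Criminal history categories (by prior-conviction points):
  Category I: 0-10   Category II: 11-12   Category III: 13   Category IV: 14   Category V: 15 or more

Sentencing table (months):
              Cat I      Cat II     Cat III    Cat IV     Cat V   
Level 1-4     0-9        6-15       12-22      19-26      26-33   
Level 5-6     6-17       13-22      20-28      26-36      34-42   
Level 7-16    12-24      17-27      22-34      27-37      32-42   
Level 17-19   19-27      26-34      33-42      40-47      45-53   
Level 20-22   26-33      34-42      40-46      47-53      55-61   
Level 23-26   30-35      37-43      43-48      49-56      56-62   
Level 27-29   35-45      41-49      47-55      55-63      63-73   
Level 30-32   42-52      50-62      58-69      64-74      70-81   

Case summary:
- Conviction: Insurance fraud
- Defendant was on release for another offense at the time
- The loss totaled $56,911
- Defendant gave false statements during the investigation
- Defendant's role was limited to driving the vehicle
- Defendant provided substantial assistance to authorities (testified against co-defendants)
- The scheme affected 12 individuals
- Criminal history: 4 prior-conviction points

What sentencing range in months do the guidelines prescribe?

42-52 months

Base offense level for insurance fraud: 29.
R1 applies (level before this adjustment is 29 ≥ 16, so +3): 29 + 3 = 32.
R2 applies: 32 + 2 = 34.
R3 applies (level before this adjustment is 34 ≥ 19, so +4): 34 + 4 = 38.
R5 applies: 38 − 2 = 36.
R7 applies: 36 − 2 = 34.
R8 applies: 34 + 1 = 35.
Level 35 exceeds the maximum of 32; capped at 32.
Final offense level: 32.
Criminal history: 4 prior points → Category I (0-10).
Level 32 falls in the 30-32 band.
Grid: Level 30-32 × Category I = 42-52 months.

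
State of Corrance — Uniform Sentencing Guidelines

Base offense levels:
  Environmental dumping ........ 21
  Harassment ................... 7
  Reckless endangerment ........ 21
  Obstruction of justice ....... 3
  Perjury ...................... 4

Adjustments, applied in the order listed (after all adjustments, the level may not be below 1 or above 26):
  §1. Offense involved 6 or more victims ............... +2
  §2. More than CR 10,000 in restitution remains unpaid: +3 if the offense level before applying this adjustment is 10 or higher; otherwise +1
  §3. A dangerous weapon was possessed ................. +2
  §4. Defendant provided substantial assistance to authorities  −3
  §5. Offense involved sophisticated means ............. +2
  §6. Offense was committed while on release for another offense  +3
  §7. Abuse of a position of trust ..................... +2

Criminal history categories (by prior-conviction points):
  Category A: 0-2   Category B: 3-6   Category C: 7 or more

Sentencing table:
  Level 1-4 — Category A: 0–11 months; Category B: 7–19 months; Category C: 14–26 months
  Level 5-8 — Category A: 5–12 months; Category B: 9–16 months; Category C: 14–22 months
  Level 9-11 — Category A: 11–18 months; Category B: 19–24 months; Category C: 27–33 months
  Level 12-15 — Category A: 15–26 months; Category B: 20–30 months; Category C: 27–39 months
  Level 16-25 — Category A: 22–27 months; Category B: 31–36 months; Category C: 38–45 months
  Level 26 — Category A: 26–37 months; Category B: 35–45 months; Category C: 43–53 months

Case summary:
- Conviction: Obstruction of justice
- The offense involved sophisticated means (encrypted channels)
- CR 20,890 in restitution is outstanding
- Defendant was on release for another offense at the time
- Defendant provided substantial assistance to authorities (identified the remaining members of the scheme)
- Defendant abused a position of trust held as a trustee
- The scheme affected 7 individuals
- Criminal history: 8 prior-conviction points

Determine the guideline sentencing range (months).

27-33 months

Base offense level for obstruction of justice: 3.
§1 applies: 3 + 2 = 5.
§2 applies (level before this adjustment is 5 < 10, so +1): 5 + 1 = 6.
§3 does not apply.
§4 applies: 6 − 3 = 3.
§5 applies: 3 + 2 = 5.
§6 applies: 5 + 3 = 8.
§7 applies: 8 + 2 = 10.
Final offense level: 10.
Criminal history: 8 prior points → Category C (7+).
Level 10 falls in the 9-11 band.
Grid: Level 9-11 × Category C = 27-33 months.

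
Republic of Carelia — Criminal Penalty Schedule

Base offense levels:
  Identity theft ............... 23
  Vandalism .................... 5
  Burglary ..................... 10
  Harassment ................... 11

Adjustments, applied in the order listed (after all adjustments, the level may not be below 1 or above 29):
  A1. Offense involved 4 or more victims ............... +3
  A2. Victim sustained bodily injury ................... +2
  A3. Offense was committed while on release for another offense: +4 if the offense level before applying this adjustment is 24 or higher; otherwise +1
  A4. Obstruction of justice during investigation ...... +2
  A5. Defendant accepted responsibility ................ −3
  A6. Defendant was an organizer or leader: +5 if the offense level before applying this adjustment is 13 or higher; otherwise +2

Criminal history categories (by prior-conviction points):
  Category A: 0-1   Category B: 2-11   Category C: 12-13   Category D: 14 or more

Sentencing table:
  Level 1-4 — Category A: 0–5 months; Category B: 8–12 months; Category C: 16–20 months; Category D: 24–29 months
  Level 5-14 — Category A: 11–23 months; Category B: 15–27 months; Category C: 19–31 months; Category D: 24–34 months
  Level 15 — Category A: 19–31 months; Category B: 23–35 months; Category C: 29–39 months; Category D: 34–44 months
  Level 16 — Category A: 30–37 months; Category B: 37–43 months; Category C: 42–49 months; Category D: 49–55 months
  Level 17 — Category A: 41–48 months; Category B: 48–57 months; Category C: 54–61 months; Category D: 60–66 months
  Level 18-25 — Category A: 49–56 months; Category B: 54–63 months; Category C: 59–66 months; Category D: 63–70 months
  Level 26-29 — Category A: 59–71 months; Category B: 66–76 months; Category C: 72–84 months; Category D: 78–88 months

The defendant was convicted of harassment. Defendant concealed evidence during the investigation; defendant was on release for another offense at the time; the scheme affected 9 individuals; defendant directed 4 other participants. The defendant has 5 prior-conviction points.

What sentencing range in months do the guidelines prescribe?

Base offense level for harassment: 11.
A1 applies: 11 + 3 = 14.
A2 does not apply.
A3 applies (level before this adjustment is 14 < 24, so +1): 14 + 1 = 15.
A4 applies: 15 + 2 = 17.
A6 applies (level before this adjustment is 17 ≥ 13, so +5): 17 + 5 = 22.
Final offense level: 22.
Criminal history: 5 prior points → Category B (2-11).
Level 22 falls in the 18-25 band.
Grid: Level 18-25 × Category B = 54-63 months.

54-63 months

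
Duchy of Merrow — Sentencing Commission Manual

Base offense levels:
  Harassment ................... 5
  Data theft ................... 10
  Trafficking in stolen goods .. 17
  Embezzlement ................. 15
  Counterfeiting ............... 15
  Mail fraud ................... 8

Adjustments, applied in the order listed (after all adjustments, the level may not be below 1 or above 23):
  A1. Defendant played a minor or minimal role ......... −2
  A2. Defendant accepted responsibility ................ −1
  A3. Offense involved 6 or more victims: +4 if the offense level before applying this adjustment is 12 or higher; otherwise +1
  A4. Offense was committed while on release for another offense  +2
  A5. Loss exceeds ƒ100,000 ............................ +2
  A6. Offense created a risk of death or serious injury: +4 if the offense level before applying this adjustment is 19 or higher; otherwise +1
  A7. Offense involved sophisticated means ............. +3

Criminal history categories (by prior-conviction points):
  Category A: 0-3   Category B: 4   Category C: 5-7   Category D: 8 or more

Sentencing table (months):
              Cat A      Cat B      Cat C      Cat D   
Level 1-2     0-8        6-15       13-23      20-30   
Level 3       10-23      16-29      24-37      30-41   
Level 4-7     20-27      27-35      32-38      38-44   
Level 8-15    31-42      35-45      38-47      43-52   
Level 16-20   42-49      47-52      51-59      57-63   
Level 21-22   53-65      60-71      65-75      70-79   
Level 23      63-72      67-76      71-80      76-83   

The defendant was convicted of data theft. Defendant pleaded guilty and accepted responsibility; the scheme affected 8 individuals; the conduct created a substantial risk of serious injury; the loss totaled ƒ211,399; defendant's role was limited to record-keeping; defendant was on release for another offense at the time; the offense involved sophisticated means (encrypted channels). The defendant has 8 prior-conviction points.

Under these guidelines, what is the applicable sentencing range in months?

Base offense level for data theft: 10.
A1 applies: 10 − 2 = 8.
A2 applies: 8 − 1 = 7.
A3 applies (level before this adjustment is 7 < 12, so +1): 7 + 1 = 8.
A4 applies: 8 + 2 = 10.
A5 applies: 10 + 2 = 12.
A6 applies (level before this adjustment is 12 < 19, so +1): 12 + 1 = 13.
A7 applies: 13 + 3 = 16.
Final offense level: 16.
Criminal history: 8 prior points → Category D (8+).
Level 16 falls in the 16-20 band.
Grid: Level 16-20 × Category D = 57-63 months.

57-63 months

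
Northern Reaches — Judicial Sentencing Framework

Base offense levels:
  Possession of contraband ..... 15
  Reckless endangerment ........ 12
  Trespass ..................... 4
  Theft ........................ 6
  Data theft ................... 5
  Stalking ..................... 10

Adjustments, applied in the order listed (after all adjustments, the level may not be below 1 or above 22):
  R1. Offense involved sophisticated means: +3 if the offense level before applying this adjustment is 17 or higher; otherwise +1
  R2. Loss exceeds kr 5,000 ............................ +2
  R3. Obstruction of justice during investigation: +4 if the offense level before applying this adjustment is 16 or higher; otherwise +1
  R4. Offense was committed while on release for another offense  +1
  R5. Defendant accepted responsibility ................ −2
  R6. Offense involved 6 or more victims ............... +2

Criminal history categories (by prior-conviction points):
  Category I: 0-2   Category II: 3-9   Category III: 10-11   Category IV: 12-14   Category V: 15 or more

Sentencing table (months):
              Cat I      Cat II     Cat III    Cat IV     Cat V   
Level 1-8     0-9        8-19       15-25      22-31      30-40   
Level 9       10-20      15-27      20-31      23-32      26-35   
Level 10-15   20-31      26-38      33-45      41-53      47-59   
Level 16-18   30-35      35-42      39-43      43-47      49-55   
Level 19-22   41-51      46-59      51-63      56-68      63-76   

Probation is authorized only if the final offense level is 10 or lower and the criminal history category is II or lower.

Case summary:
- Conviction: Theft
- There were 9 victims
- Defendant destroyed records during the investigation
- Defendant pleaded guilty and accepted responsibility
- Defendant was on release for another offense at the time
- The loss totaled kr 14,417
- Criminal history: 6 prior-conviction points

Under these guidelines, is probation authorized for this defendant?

Yes

Base offense level for theft: 6.
R2 applies: 6 + 2 = 8.
R3 applies (level before this adjustment is 8 < 16, so +1): 8 + 1 = 9.
R4 applies: 9 + 1 = 10.
R5 applies: 10 − 2 = 8.
R6 applies: 8 + 2 = 10.
Final offense level: 10.
Criminal history: 6 prior points → Category II (3-9).
Level 10 falls in the 10-15 band.
Grid: Level 10-15 × Category II = 26-38 months.
Probation check: level 10 ≤ 10 and category II ≤ II → eligible.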